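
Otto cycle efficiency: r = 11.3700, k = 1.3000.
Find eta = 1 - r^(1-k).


r^(k-1) = 2.0736
eta = 1 - 1/2.0736 = 0.5178 = 51.7750%

51.7750%


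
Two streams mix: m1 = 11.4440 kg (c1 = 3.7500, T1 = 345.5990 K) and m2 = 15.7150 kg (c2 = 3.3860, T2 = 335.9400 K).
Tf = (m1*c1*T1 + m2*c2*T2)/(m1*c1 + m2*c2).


num = 32707.0811
den = 96.1260
Tf = 340.2522 K

340.2522 K


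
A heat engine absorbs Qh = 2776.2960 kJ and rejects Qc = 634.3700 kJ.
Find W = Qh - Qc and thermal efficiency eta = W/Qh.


W = 2776.2960 - 634.3700 = 2141.9260 kJ
eta = 2141.9260 / 2776.2960 = 0.7715 = 77.1505%

W = 2141.9260 kJ, eta = 77.1505%


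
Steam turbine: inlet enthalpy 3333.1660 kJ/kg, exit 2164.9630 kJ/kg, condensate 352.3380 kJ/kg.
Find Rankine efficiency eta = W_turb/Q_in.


W = 1168.2030 kJ/kg
Q_in = 2980.8280 kJ/kg
eta = 0.3919 = 39.1906%

eta = 39.1906%


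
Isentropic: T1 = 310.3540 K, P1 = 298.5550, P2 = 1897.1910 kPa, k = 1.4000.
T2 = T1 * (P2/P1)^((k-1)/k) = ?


(k-1)/k = 0.2857
(P2/P1)^exp = 1.6961
T2 = 310.3540 * 1.6961 = 526.3937 K

526.3937 K


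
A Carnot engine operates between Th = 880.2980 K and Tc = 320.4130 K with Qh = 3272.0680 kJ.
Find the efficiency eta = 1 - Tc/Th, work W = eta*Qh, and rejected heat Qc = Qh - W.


eta = 1 - 320.4130/880.2980 = 0.6360
W = 0.6360 * 3272.0680 = 2081.0928 kJ
Qc = 3272.0680 - 2081.0928 = 1190.9752 kJ

eta = 63.6018%, W = 2081.0928 kJ, Qc = 1190.9752 kJ


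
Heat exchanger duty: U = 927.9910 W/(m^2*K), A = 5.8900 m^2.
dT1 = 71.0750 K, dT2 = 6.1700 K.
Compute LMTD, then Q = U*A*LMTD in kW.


LMTD = 26.5565 K
Q = 927.9910 * 5.8900 * 26.5565 = 145154.1540 W = 145.1542 kW

145.1542 kW


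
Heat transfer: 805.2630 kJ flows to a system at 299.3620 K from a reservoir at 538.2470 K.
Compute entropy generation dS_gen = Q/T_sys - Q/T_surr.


dS_sys = 805.2630/299.3620 = 2.6899 kJ/K
dS_surr = -805.2630/538.2470 = -1.4961 kJ/K
dS_gen = 2.6899 - 1.4961 = 1.1938 kJ/K (irreversible)

dS_gen = 1.1938 kJ/K, irreversible


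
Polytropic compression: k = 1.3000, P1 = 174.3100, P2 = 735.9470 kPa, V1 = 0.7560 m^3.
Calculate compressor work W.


(k-1)/k = 0.2308
(P2/P1)^exp = 1.3943
W = 4.3333 * 174.3100 * 0.7560 * (1.3943 - 1) = 225.1527 kJ

225.1527 kJ


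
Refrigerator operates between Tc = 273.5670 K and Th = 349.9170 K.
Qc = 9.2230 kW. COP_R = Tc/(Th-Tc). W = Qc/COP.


COP = 273.5670 / 76.3500 = 3.5831
W = 9.2230 / 3.5831 = 2.5741 kW

COP = 3.5831, W = 2.5741 kW


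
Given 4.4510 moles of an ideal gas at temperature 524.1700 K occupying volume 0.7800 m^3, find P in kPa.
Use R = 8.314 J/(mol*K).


P = nRT/V = 4.4510 * 8.314 * 524.1700 / 0.7800
= 19397.2327 / 0.7800 = 24868.2470 Pa = 24.8682 kPa

24.8682 kPa


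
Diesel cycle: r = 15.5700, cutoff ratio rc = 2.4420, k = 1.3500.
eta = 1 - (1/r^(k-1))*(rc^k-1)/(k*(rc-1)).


r^(k-1) = 2.6140
rc^k = 3.3378
eta = 0.5406 = 54.0588%

54.0588%


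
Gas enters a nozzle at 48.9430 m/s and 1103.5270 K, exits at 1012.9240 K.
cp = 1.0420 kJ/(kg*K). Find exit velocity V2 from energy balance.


dT = 90.6030 K
2*cp*1000*dT = 188816.6520
V1^2 = 2395.4172
V2 = sqrt(191212.0692) = 437.2780 m/s

437.2780 m/s


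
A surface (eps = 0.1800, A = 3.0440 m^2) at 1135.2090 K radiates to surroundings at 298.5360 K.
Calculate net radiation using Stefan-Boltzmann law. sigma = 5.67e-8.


T^4 = 1.6607e+12
Tsurr^4 = 7.9430e+09
Q = 0.1800 * 5.67e-8 * 3.0440 * 1.6528e+12 = 51347.7456 W

51347.7456 W


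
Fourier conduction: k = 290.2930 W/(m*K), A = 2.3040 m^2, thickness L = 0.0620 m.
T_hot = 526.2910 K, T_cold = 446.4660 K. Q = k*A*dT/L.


dT = 79.8250 K
Q = 290.2930 * 2.3040 * 79.8250 / 0.0620 = 861125.1552 W

861125.1552 W


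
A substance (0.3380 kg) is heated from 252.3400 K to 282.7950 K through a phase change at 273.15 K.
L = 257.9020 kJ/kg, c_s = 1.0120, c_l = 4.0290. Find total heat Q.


Q1 (sensible, solid) = 0.3380 * 1.0120 * 20.8100 = 7.1182 kJ
Q2 (latent) = 0.3380 * 257.9020 = 87.1709 kJ
Q3 (sensible, liquid) = 0.3380 * 4.0290 * 9.6450 = 13.1346 kJ
Q_total = 107.4236 kJ

107.4236 kJ


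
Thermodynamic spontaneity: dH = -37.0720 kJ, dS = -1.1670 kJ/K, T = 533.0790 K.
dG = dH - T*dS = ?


T*dS = 533.0790 * -1.1670 = -622.1032 kJ
dG = -37.0720 + 622.1032 = 585.0312 kJ (non-spontaneous)

dG = 585.0312 kJ, non-spontaneous


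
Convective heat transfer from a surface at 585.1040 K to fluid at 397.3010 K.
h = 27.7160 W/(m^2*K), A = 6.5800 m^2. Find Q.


dT = 187.8030 K
Q = 27.7160 * 6.5800 * 187.8030 = 34249.8735 W

34249.8735 W


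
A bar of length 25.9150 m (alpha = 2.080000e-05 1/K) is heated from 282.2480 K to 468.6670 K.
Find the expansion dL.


dT = 186.4190 K
dL = 2.080000e-05 * 25.9150 * 186.4190 = 0.100486 m
L_final = 26.015486 m

dL = 0.100486 m


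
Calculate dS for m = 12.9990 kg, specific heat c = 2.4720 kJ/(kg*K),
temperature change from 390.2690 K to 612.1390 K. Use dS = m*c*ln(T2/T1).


T2/T1 = 1.5685
ln(T2/T1) = 0.4501
dS = 12.9990 * 2.4720 * 0.4501 = 14.4640 kJ/K

14.4640 kJ/K


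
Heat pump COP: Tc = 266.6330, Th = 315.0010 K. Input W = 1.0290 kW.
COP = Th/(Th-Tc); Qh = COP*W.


COP = 315.0010 / 48.3680 = 6.5126
Qh = 6.5126 * 1.0290 = 6.7015 kW

COP = 6.5126, Qh = 6.7015 kW


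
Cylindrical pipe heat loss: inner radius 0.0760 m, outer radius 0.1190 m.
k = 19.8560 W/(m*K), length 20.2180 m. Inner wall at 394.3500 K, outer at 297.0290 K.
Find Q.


dT = 97.3210 K
ln(ro/ri) = 0.4484
Q = 2*pi*19.8560*20.2180*97.3210 / 0.4484 = 547469.9939 W

547469.9939 W


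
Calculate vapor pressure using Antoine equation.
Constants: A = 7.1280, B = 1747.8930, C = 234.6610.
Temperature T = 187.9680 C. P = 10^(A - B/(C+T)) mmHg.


C+T = 422.6290
B/(C+T) = 4.1358
log10(P) = 7.1280 - 4.1358 = 2.9922
P = 10^2.9922 = 982.2859 mmHg

982.2859 mmHg


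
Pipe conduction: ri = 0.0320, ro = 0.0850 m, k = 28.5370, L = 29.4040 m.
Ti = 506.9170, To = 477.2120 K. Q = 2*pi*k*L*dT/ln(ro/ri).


dT = 29.7050 K
ln(ro/ri) = 0.9769
Q = 2*pi*28.5370*29.4040*29.7050 / 0.9769 = 160312.4381 W

160312.4381 W


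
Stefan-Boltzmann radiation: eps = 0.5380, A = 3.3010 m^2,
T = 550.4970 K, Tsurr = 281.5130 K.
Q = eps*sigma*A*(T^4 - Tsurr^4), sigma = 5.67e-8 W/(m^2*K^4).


T^4 = 9.1837e+10
Tsurr^4 = 6.2805e+09
Q = 0.5380 * 5.67e-8 * 3.3010 * 8.5557e+10 = 8615.2164 W

8615.2164 W


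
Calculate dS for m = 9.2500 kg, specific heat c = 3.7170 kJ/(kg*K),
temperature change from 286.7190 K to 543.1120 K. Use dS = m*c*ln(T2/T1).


T2/T1 = 1.8942
ln(T2/T1) = 0.6388
dS = 9.2500 * 3.7170 * 0.6388 = 21.9638 kJ/K

21.9638 kJ/K


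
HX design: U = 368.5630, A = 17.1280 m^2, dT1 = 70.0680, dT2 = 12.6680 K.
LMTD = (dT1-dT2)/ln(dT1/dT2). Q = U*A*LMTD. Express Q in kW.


LMTD = 33.5597 K
Q = 368.5630 * 17.1280 * 33.5597 = 211853.6136 W = 211.8536 kW

211.8536 kW


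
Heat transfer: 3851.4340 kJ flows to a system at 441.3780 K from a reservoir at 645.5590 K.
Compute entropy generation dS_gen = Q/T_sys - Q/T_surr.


dS_sys = 3851.4340/441.3780 = 8.7259 kJ/K
dS_surr = -3851.4340/645.5590 = -5.9660 kJ/K
dS_gen = 8.7259 - 5.9660 = 2.7599 kJ/K (irreversible)

dS_gen = 2.7599 kJ/K, irreversible


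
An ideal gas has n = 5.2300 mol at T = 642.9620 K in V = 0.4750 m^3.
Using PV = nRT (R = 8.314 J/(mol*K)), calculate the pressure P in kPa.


P = nRT/V = 5.2300 * 8.314 * 642.9620 / 0.4750
= 27957.4151 / 0.4750 = 58857.7161 Pa = 58.8577 kPa

58.8577 kPa


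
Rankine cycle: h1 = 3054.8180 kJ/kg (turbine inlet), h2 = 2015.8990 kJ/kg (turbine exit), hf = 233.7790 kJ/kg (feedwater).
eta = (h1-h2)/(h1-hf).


W = 1038.9190 kJ/kg
Q_in = 2821.0390 kJ/kg
eta = 0.3683 = 36.8275%

eta = 36.8275%


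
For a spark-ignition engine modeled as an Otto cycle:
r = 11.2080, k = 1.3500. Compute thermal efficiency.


r^(k-1) = 2.3299
eta = 1 - 1/2.3299 = 0.5708 = 57.0795%

57.0795%


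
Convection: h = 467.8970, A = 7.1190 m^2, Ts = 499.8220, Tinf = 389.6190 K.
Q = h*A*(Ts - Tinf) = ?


dT = 110.2030 K
Q = 467.8970 * 7.1190 * 110.2030 = 367081.6464 W

367081.6464 W


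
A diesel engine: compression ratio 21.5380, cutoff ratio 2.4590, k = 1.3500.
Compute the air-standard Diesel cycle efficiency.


r^(k-1) = 2.9283
rc^k = 3.3692
eta = 0.5892 = 58.9241%

58.9241%


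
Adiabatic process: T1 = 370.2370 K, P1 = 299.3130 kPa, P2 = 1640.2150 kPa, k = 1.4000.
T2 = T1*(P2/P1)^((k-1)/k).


(k-1)/k = 0.2857
(P2/P1)^exp = 1.6258
T2 = 370.2370 * 1.6258 = 601.9473 K

601.9473 K


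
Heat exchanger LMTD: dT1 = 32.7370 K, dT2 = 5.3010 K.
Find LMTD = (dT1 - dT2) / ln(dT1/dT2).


dT1/dT2 = 6.1756
ln(dT1/dT2) = 1.8206
LMTD = 27.4360 / 1.8206 = 15.0697 K

15.0697 K


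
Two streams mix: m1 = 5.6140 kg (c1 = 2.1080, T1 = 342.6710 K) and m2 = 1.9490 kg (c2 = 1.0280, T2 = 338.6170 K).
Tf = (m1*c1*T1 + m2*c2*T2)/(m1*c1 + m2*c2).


num = 4733.7191
den = 13.8379
Tf = 342.0840 K

342.0840 K


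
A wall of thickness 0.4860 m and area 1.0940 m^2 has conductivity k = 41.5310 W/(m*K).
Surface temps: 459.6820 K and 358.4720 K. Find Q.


dT = 101.2100 K
Q = 41.5310 * 1.0940 * 101.2100 / 0.4860 = 9461.8676 W

9461.8676 W


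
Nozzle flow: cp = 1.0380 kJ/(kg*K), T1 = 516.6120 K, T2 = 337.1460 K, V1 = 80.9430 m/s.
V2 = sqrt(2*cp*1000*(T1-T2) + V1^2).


dT = 179.4660 K
2*cp*1000*dT = 372571.4160
V1^2 = 6551.7692
V2 = sqrt(379123.1852) = 615.7298 m/s

615.7298 m/s


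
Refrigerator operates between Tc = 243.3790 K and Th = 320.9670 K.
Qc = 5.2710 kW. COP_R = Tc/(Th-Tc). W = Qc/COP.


COP = 243.3790 / 77.5880 = 3.1368
W = 5.2710 / 3.1368 = 1.6804 kW

COP = 3.1368, W = 1.6804 kW


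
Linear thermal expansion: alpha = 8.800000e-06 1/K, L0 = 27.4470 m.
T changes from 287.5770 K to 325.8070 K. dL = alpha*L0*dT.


dT = 38.2300 K
dL = 8.800000e-06 * 27.4470 * 38.2300 = 0.009234 m
L_final = 27.456234 m

dL = 0.009234 m


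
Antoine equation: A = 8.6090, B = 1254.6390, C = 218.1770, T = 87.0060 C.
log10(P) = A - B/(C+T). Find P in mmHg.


C+T = 305.1830
B/(C+T) = 4.1111
log10(P) = 8.6090 - 4.1111 = 4.4979
P = 10^4.4979 = 31469.9585 mmHg

31469.9585 mmHg


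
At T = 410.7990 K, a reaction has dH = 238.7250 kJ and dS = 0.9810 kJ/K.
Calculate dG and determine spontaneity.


T*dS = 410.7990 * 0.9810 = 402.9938 kJ
dG = 238.7250 - 402.9938 = -164.2688 kJ (spontaneous)

dG = -164.2688 kJ, spontaneous


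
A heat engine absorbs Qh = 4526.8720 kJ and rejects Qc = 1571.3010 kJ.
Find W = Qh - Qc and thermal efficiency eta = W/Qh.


W = 4526.8720 - 1571.3010 = 2955.5710 kJ
eta = 2955.5710 / 4526.8720 = 0.6529 = 65.2895%

W = 2955.5710 kJ, eta = 65.2895%


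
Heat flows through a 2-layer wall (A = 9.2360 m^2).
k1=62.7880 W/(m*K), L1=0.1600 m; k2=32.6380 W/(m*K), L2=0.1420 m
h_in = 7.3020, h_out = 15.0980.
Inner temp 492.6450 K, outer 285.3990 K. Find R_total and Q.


R_conv_in = 1/(7.3020*9.2360) = 0.0148
R_1 = 0.1600/(62.7880*9.2360) = 0.0003
R_2 = 0.1420/(32.6380*9.2360) = 0.0005
R_conv_out = 1/(15.0980*9.2360) = 0.0072
R_total = 0.0227 K/W
Q = 207.2460 / 0.0227 = 9111.3302 W

R_total = 0.0227 K/W, Q = 9111.3302 W


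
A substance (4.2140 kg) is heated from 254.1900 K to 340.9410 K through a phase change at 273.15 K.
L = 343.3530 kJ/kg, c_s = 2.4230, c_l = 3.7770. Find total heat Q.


Q1 (sensible, solid) = 4.2140 * 2.4230 * 18.9600 = 193.5915 kJ
Q2 (latent) = 4.2140 * 343.3530 = 1446.8895 kJ
Q3 (sensible, liquid) = 4.2140 * 3.7770 * 67.7910 = 1078.9804 kJ
Q_total = 2719.4614 kJ

2719.4614 kJ


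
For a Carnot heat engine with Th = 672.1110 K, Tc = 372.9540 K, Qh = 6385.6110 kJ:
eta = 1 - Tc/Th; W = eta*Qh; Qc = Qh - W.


eta = 1 - 372.9540/672.1110 = 0.4451
W = 0.4451 * 6385.6110 = 2842.2392 kJ
Qc = 6385.6110 - 2842.2392 = 3543.3718 kJ

eta = 44.5101%, W = 2842.2392 kJ, Qc = 3543.3718 kJ


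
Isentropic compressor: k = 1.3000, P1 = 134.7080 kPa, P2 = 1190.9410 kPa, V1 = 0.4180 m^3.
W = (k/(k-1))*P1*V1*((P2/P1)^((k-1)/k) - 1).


(k-1)/k = 0.2308
(P2/P1)^exp = 1.6536
W = 4.3333 * 134.7080 * 0.4180 * (1.6536 - 1) = 159.4716 kJ

159.4716 kJ


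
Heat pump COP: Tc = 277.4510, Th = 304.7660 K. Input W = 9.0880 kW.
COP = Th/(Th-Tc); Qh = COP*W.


COP = 304.7660 / 27.3150 = 11.1575
Qh = 11.1575 * 9.0880 = 101.3990 kW

COP = 11.1575, Qh = 101.3990 kW


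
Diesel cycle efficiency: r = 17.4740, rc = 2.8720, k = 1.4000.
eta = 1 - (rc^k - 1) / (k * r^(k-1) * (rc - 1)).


r^(k-1) = 3.1402
rc^k = 4.3798
eta = 0.5893 = 58.9318%

58.9318%


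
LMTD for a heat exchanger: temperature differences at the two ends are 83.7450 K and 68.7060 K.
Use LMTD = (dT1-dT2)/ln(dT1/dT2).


dT1/dT2 = 1.2189
ln(dT1/dT2) = 0.1979
LMTD = 15.0390 / 0.1979 = 75.9776 K

75.9776 K


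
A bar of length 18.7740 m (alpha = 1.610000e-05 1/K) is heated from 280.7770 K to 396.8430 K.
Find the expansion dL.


dT = 116.0660 K
dL = 1.610000e-05 * 18.7740 * 116.0660 = 0.035082 m
L_final = 18.809082 m

dL = 0.035082 m


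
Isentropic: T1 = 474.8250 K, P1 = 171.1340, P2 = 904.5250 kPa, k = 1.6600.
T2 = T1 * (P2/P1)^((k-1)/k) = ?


(k-1)/k = 0.3976
(P2/P1)^exp = 1.9386
T2 = 474.8250 * 1.9386 = 920.5024 K

920.5024 K


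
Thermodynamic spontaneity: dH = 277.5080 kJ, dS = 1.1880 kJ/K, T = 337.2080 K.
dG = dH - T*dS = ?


T*dS = 337.2080 * 1.1880 = 400.6031 kJ
dG = 277.5080 - 400.6031 = -123.0951 kJ (spontaneous)

dG = -123.0951 kJ, spontaneous


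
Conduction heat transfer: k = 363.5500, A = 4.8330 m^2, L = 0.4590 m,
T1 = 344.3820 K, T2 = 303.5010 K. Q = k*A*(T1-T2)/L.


dT = 40.8810 K
Q = 363.5500 * 4.8330 * 40.8810 / 0.4590 = 156491.1454 W

156491.1454 W


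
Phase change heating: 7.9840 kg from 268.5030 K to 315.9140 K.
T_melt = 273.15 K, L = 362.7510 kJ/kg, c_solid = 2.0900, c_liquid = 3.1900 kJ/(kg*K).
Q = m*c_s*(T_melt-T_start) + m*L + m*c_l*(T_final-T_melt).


Q1 (sensible, solid) = 7.9840 * 2.0900 * 4.6470 = 77.5424 kJ
Q2 (latent) = 7.9840 * 362.7510 = 2896.2040 kJ
Q3 (sensible, liquid) = 7.9840 * 3.1900 * 42.7640 = 1089.1546 kJ
Q_total = 4062.9010 kJ

4062.9010 kJ


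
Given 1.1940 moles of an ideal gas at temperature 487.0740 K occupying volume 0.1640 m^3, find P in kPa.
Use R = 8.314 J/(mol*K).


P = nRT/V = 1.1940 * 8.314 * 487.0740 / 0.1640
= 4835.1427 / 0.1640 = 29482.5773 Pa = 29.4826 kPa

29.4826 kPa


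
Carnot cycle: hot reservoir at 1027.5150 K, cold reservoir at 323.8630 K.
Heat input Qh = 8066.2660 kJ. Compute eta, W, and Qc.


eta = 1 - 323.8630/1027.5150 = 0.6848
W = 0.6848 * 8066.2660 = 5523.8553 kJ
Qc = 8066.2660 - 5523.8553 = 2542.4107 kJ

eta = 68.4809%, W = 5523.8553 kJ, Qc = 2542.4107 kJ


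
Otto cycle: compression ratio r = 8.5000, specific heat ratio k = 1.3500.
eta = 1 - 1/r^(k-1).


r^(k-1) = 2.1149
eta = 1 - 1/2.1149 = 0.5272 = 52.7172%

52.7172%


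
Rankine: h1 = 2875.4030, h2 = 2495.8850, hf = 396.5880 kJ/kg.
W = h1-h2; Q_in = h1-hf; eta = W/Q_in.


W = 379.5180 kJ/kg
Q_in = 2478.8150 kJ/kg
eta = 0.1531 = 15.3105%

eta = 15.3105%


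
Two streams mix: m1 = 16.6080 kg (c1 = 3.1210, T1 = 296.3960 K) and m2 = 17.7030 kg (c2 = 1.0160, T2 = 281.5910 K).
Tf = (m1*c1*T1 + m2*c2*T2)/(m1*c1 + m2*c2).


num = 20428.0278
den = 69.8198
Tf = 292.5821 K

292.5821 K


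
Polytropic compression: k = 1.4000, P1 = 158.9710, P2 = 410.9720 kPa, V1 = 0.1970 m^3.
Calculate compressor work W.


(k-1)/k = 0.2857
(P2/P1)^exp = 1.3118
W = 3.5000 * 158.9710 * 0.1970 * (1.3118 - 1) = 34.1725 kJ

34.1725 kJ


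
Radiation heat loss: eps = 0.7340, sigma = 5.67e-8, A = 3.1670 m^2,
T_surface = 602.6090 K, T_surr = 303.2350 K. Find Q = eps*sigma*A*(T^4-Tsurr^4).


T^4 = 1.3187e+11
Tsurr^4 = 8.4551e+09
Q = 0.7340 * 5.67e-8 * 3.1670 * 1.2341e+11 = 16266.3863 W

16266.3863 W


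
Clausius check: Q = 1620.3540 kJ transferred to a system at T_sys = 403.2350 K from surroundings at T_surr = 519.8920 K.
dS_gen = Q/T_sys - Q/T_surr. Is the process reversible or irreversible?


dS_sys = 1620.3540/403.2350 = 4.0184 kJ/K
dS_surr = -1620.3540/519.8920 = -3.1167 kJ/K
dS_gen = 4.0184 - 3.1167 = 0.9017 kJ/K (irreversible)

dS_gen = 0.9017 kJ/K, irreversible


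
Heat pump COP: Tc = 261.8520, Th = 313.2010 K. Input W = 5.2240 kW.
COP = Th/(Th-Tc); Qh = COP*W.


COP = 313.2010 / 51.3490 = 6.0995
Qh = 6.0995 * 5.2240 = 31.8636 kW

COP = 6.0995, Qh = 31.8636 kW


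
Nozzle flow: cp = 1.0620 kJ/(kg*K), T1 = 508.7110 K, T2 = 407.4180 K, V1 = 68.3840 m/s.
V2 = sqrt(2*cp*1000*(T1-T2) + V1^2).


dT = 101.2930 K
2*cp*1000*dT = 215146.3320
V1^2 = 4676.3715
V2 = sqrt(219822.7035) = 468.8525 m/s

468.8525 m/s


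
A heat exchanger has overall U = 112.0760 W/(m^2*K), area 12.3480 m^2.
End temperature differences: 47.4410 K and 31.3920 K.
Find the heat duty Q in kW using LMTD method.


LMTD = 38.8658 K
Q = 112.0760 * 12.3480 * 38.8658 = 53786.9403 W = 53.7869 kW

53.7869 kW


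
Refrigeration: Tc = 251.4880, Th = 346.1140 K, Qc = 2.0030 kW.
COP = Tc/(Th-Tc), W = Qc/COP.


COP = 251.4880 / 94.6260 = 2.6577
W = 2.0030 / 2.6577 = 0.7537 kW

COP = 2.6577, W = 0.7537 kW


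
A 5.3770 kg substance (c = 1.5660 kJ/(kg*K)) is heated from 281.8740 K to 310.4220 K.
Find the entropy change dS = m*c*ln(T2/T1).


T2/T1 = 1.1013
ln(T2/T1) = 0.0965
dS = 5.3770 * 1.5660 * 0.0965 = 0.8123 kJ/K

0.8123 kJ/K


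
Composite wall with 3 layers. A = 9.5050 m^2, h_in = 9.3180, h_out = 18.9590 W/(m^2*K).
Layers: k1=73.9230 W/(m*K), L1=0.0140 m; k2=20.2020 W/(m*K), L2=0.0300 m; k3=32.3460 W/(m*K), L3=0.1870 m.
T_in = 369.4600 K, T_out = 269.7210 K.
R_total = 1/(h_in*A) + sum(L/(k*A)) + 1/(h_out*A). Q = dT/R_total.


R_conv_in = 1/(9.3180*9.5050) = 0.0113
R_1 = 0.0140/(73.9230*9.5050) = 1.9925e-05
R_2 = 0.0300/(20.2020*9.5050) = 0.0002
R_3 = 0.1870/(32.3460*9.5050) = 0.0006
R_conv_out = 1/(18.9590*9.5050) = 0.0055
R_total = 0.0176 K/W
Q = 99.7390 / 0.0176 = 5659.1338 W

R_total = 0.0176 K/W, Q = 5659.1338 W


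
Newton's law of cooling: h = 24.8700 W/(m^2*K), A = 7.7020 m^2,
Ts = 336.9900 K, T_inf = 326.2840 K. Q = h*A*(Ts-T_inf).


dT = 10.7060 K
Q = 24.8700 * 7.7020 * 10.7060 = 2050.7208 W

2050.7208 W


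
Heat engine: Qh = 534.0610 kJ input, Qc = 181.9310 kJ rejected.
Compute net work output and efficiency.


W = 534.0610 - 181.9310 = 352.1300 kJ
eta = 352.1300 / 534.0610 = 0.6593 = 65.9344%

W = 352.1300 kJ, eta = 65.9344%


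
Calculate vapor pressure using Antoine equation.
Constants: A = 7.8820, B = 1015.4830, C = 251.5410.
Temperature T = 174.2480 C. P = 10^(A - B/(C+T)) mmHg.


C+T = 425.7890
B/(C+T) = 2.3849
log10(P) = 7.8820 - 2.3849 = 5.4971
P = 10^5.4971 = 314091.2327 mmHg

314091.2327 mmHg


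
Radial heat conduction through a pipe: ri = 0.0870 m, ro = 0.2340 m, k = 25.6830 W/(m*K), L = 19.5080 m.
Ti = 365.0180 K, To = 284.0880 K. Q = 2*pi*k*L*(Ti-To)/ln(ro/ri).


dT = 80.9300 K
ln(ro/ri) = 0.9894
Q = 2*pi*25.6830*19.5080*80.9300 / 0.9894 = 257495.8871 W

257495.8871 W


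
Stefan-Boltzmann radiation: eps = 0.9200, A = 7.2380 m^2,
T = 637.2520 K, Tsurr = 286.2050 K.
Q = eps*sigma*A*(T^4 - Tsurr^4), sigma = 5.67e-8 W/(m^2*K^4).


T^4 = 1.6491e+11
Tsurr^4 = 6.7098e+09
Q = 0.9200 * 5.67e-8 * 7.2380 * 1.5820e+11 = 59730.2412 W

59730.2412 W


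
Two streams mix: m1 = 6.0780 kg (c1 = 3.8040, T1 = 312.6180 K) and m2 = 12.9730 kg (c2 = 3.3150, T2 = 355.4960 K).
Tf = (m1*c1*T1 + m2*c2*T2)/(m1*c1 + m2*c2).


num = 22516.2322
den = 66.1262
Tf = 340.5039 K

340.5039 K


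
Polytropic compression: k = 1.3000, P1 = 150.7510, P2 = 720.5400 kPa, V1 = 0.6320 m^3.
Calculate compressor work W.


(k-1)/k = 0.2308
(P2/P1)^exp = 1.4348
W = 4.3333 * 150.7510 * 0.6320 * (1.4348 - 1) = 179.5002 kJ

179.5002 kJ


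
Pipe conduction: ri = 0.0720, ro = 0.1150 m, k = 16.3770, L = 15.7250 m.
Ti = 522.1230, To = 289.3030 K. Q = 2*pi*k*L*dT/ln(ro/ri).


dT = 232.8200 K
ln(ro/ri) = 0.4683
Q = 2*pi*16.3770*15.7250*232.8200 / 0.4683 = 804511.9923 W

804511.9923 W


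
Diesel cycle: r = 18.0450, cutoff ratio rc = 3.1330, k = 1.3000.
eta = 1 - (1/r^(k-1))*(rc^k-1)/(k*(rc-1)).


r^(k-1) = 2.3818
rc^k = 4.4131
eta = 0.4832 = 48.3210%

48.3210%


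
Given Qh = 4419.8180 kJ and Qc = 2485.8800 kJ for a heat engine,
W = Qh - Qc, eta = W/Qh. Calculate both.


W = 4419.8180 - 2485.8800 = 1933.9380 kJ
eta = 1933.9380 / 4419.8180 = 0.4376 = 43.7561%

W = 1933.9380 kJ, eta = 43.7561%


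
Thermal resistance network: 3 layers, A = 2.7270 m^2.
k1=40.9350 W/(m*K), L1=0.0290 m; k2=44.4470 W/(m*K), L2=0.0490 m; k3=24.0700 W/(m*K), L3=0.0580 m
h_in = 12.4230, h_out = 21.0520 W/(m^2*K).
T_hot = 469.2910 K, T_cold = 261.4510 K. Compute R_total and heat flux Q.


R_conv_in = 1/(12.4230*2.7270) = 0.0295
R_1 = 0.0290/(40.9350*2.7270) = 0.0003
R_2 = 0.0490/(44.4470*2.7270) = 0.0004
R_3 = 0.0580/(24.0700*2.7270) = 0.0009
R_conv_out = 1/(21.0520*2.7270) = 0.0174
R_total = 0.0485 K/W
Q = 207.8400 / 0.0485 = 4286.7125 W

R_total = 0.0485 K/W, Q = 4286.7125 W


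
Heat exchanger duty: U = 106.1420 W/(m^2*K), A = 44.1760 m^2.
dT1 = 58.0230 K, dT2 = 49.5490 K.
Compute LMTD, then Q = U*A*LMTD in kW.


LMTD = 53.6746 K
Q = 106.1420 * 44.1760 * 53.6746 = 251676.1936 W = 251.6762 kW

251.6762 kW


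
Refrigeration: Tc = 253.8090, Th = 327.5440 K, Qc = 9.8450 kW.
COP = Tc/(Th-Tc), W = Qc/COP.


COP = 253.8090 / 73.7350 = 3.4422
W = 9.8450 / 3.4422 = 2.8601 kW

COP = 3.4422, W = 2.8601 kW


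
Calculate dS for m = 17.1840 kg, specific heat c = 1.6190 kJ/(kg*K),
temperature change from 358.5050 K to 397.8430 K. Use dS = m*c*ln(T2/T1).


T2/T1 = 1.1097
ln(T2/T1) = 0.1041
dS = 17.1840 * 1.6190 * 0.1041 = 2.8966 kJ/K

2.8966 kJ/K


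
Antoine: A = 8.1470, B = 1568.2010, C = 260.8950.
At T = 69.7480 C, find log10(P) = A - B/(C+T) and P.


C+T = 330.6430
B/(C+T) = 4.7429
log10(P) = 8.1470 - 4.7429 = 3.4041
P = 10^3.4041 = 2535.8128 mmHg

2535.8128 mmHg


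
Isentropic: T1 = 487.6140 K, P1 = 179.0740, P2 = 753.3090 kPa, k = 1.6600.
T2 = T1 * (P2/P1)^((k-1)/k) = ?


(k-1)/k = 0.3976
(P2/P1)^exp = 1.7704
T2 = 487.6140 * 1.7704 = 863.2746 K

863.2746 K


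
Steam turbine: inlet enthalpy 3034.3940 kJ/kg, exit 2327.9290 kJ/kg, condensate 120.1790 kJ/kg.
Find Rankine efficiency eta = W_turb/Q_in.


W = 706.4650 kJ/kg
Q_in = 2914.2150 kJ/kg
eta = 0.2424 = 24.2420%

eta = 24.2420%


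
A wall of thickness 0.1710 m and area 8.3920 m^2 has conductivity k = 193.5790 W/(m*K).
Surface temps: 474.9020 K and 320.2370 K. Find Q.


dT = 154.6650 K
Q = 193.5790 * 8.3920 * 154.6650 / 0.1710 = 1469331.0382 W

1469331.0382 W


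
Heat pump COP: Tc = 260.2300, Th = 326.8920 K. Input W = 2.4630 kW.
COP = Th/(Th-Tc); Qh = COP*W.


COP = 326.8920 / 66.6620 = 4.9037
Qh = 4.9037 * 2.4630 = 12.0779 kW

COP = 4.9037, Qh = 12.0779 kW


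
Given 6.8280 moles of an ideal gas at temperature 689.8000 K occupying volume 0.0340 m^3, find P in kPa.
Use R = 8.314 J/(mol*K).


P = nRT/V = 6.8280 * 8.314 * 689.8000 / 0.0340
= 39158.5609 / 0.0340 = 1151722.3789 Pa = 1151.7224 kPa

1151.7224 kPa


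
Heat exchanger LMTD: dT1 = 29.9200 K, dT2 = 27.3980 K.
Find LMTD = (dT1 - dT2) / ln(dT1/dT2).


dT1/dT2 = 1.0921
ln(dT1/dT2) = 0.0881
LMTD = 2.5220 / 0.0881 = 28.6405 K

28.6405 K


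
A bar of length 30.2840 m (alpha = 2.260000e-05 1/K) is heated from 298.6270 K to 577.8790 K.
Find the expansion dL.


dT = 279.2520 K
dL = 2.260000e-05 * 30.2840 * 279.2520 = 0.191125 m
L_final = 30.475125 m

dL = 0.191125 m


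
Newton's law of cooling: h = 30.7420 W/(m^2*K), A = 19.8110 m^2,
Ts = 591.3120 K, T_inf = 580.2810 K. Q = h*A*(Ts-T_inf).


dT = 11.0310 K
Q = 30.7420 * 19.8110 * 11.0310 = 6718.2073 W

6718.2073 W


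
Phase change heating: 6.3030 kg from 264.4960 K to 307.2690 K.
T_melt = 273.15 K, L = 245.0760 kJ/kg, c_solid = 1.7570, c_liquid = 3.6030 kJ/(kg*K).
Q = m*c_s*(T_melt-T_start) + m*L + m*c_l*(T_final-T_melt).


Q1 (sensible, solid) = 6.3030 * 1.7570 * 8.6540 = 95.8376 kJ
Q2 (latent) = 6.3030 * 245.0760 = 1544.7140 kJ
Q3 (sensible, liquid) = 6.3030 * 3.6030 * 34.1190 = 774.8326 kJ
Q_total = 2415.3842 kJ

2415.3842 kJ


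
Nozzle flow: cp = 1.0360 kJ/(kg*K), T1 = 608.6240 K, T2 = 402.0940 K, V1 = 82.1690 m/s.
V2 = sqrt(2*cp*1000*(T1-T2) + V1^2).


dT = 206.5300 K
2*cp*1000*dT = 427930.1600
V1^2 = 6751.7446
V2 = sqrt(434681.9046) = 659.3041 m/s

659.3041 m/s


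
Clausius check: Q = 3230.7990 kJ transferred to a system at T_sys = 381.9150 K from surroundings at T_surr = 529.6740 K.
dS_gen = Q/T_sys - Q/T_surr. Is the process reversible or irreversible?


dS_sys = 3230.7990/381.9150 = 8.4595 kJ/K
dS_surr = -3230.7990/529.6740 = -6.0996 kJ/K
dS_gen = 8.4595 - 6.0996 = 2.3599 kJ/K (irreversible)

dS_gen = 2.3599 kJ/K, irreversible


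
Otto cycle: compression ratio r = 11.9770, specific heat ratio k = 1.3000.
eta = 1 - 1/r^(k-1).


r^(k-1) = 2.1062
eta = 1 - 1/2.1062 = 0.5252 = 52.5217%

52.5217%


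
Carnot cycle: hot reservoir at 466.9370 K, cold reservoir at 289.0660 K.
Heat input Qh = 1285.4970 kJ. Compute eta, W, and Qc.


eta = 1 - 289.0660/466.9370 = 0.3809
W = 0.3809 * 1285.4970 = 489.6863 kJ
Qc = 1285.4970 - 489.6863 = 795.8107 kJ

eta = 38.0931%, W = 489.6863 kJ, Qc = 795.8107 kJ


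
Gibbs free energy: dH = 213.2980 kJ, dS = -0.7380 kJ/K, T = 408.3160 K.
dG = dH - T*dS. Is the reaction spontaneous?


T*dS = 408.3160 * -0.7380 = -301.3372 kJ
dG = 213.2980 + 301.3372 = 514.6352 kJ (non-spontaneous)

dG = 514.6352 kJ, non-spontaneous


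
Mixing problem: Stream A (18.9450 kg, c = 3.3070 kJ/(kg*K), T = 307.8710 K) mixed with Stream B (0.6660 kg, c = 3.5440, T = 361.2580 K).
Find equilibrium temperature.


num = 20141.1401
den = 65.0114
Tf = 309.8093 K

309.8093 K


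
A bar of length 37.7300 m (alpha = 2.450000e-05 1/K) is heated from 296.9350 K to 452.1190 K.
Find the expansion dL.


dT = 155.1840 K
dL = 2.450000e-05 * 37.7300 * 155.1840 = 0.143450 m
L_final = 37.873450 m

dL = 0.143450 m


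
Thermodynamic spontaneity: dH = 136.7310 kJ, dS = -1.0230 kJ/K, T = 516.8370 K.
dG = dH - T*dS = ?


T*dS = 516.8370 * -1.0230 = -528.7243 kJ
dG = 136.7310 + 528.7243 = 665.4553 kJ (non-spontaneous)

dG = 665.4553 kJ, non-spontaneous


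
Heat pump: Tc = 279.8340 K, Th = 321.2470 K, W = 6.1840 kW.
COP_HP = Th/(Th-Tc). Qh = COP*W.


COP = 321.2470 / 41.4130 = 7.7572
Qh = 7.7572 * 6.1840 = 47.9702 kW

COP = 7.7572, Qh = 47.9702 kW


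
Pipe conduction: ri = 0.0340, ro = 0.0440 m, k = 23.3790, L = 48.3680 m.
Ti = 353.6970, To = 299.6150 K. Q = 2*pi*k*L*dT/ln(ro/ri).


dT = 54.0820 K
ln(ro/ri) = 0.2578
Q = 2*pi*23.3790*48.3680*54.0820 / 0.2578 = 1490337.8271 W

1490337.8271 W


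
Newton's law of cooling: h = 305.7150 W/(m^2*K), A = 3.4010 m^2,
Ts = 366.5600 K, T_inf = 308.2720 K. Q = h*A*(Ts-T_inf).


dT = 58.2880 K
Q = 305.7150 * 3.4010 * 58.2880 = 60604.1736 W

60604.1736 W


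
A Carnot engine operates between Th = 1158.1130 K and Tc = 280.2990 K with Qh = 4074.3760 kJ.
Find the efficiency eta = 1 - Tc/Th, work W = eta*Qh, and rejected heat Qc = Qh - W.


eta = 1 - 280.2990/1158.1130 = 0.7580
W = 0.7580 * 4074.3760 = 3088.2516 kJ
Qc = 4074.3760 - 3088.2516 = 986.1244 kJ

eta = 75.7969%, W = 3088.2516 kJ, Qc = 986.1244 kJ


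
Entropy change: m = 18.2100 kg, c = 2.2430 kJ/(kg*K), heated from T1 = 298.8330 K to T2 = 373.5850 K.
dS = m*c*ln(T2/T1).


T2/T1 = 1.2501
ln(T2/T1) = 0.2233
dS = 18.2100 * 2.2430 * 0.2233 = 9.1191 kJ/K

9.1191 kJ/K


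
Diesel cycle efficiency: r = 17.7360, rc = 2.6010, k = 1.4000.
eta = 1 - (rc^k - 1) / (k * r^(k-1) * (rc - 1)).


r^(k-1) = 3.1589
rc^k = 3.8124
eta = 0.6028 = 60.2797%

60.2797%


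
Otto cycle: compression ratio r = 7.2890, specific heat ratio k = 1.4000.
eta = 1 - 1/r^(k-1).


r^(k-1) = 2.2134
eta = 1 - 1/2.2134 = 0.5482 = 54.8214%

54.8214%


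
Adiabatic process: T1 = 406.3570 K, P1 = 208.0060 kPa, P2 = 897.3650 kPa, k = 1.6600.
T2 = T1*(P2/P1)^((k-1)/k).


(k-1)/k = 0.3976
(P2/P1)^exp = 1.7882
T2 = 406.3570 * 1.7882 = 726.6666 K

726.6666 K


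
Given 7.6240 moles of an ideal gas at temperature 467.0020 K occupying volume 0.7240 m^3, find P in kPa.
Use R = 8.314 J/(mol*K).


P = nRT/V = 7.6240 * 8.314 * 467.0020 / 0.7240
= 29601.3589 / 0.7240 = 40885.8548 Pa = 40.8859 kPa

40.8859 kPa


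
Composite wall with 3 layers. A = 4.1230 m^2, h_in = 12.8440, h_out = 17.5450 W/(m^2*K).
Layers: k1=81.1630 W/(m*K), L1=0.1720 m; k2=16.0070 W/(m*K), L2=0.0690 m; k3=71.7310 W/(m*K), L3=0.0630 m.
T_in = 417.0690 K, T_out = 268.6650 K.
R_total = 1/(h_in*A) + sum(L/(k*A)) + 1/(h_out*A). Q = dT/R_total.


R_conv_in = 1/(12.8440*4.1230) = 0.0189
R_1 = 0.1720/(81.1630*4.1230) = 0.0005
R_2 = 0.0690/(16.0070*4.1230) = 0.0010
R_3 = 0.0630/(71.7310*4.1230) = 0.0002
R_conv_out = 1/(17.5450*4.1230) = 0.0138
R_total = 0.0345 K/W
Q = 148.4040 / 0.0345 = 4304.0389 W

R_total = 0.0345 K/W, Q = 4304.0389 W


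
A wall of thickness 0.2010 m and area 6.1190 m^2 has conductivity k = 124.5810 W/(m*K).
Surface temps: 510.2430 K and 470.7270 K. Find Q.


dT = 39.5160 K
Q = 124.5810 * 6.1190 * 39.5160 / 0.2010 = 149868.0944 W

149868.0944 W


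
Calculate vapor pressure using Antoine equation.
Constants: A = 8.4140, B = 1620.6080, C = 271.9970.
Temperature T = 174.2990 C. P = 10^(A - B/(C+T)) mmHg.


C+T = 446.2960
B/(C+T) = 3.6312
log10(P) = 8.4140 - 3.6312 = 4.7828
P = 10^4.7828 = 60640.0774 mmHg

60640.0774 mmHg


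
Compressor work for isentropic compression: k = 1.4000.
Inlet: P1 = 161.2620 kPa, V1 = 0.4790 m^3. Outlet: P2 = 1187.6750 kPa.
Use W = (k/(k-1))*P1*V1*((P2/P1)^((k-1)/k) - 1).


(k-1)/k = 0.2857
(P2/P1)^exp = 1.7691
W = 3.5000 * 161.2620 * 0.4790 * (1.7691 - 1) = 207.9407 kJ

207.9407 kJ


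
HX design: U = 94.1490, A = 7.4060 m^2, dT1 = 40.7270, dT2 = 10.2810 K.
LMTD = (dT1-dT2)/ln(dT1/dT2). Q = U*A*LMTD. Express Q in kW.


LMTD = 22.1169 K
Q = 94.1490 * 7.4060 * 22.1169 = 15421.4026 W = 15.4214 kW

15.4214 kW


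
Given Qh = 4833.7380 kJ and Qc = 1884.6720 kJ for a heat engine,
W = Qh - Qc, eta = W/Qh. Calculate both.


W = 4833.7380 - 1884.6720 = 2949.0660 kJ
eta = 2949.0660 / 4833.7380 = 0.6101 = 61.0101%

W = 2949.0660 kJ, eta = 61.0101%


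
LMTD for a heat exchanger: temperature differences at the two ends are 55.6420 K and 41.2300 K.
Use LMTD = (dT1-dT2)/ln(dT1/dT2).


dT1/dT2 = 1.3496
ln(dT1/dT2) = 0.2998
LMTD = 14.4120 / 0.2998 = 48.0765 K

48.0765 K


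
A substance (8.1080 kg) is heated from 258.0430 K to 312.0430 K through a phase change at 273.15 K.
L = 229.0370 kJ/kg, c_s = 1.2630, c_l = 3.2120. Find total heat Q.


Q1 (sensible, solid) = 8.1080 * 1.2630 * 15.1070 = 154.7018 kJ
Q2 (latent) = 8.1080 * 229.0370 = 1857.0320 kJ
Q3 (sensible, liquid) = 8.1080 * 3.2120 * 38.8930 = 1012.8864 kJ
Q_total = 3024.6201 kJ

3024.6201 kJ


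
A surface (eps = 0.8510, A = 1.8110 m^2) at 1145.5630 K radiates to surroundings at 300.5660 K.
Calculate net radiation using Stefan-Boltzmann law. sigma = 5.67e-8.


T^4 = 1.7222e+12
Tsurr^4 = 8.1613e+09
Q = 0.8510 * 5.67e-8 * 1.8110 * 1.7140e+12 = 149776.6054 W

149776.6054 W


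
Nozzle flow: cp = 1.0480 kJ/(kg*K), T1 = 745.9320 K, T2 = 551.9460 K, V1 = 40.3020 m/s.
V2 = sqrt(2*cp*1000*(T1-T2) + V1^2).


dT = 193.9860 K
2*cp*1000*dT = 406594.6560
V1^2 = 1624.2512
V2 = sqrt(408218.9072) = 638.9201 m/s

638.9201 m/s


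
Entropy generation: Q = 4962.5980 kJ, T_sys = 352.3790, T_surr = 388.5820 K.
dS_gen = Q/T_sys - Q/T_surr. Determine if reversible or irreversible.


dS_sys = 4962.5980/352.3790 = 14.0831 kJ/K
dS_surr = -4962.5980/388.5820 = -12.7710 kJ/K
dS_gen = 14.0831 - 12.7710 = 1.3121 kJ/K (irreversible)

dS_gen = 1.3121 kJ/K, irreversible


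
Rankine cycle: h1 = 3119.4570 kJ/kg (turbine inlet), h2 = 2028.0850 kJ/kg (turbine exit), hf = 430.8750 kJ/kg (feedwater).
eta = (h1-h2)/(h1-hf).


W = 1091.3720 kJ/kg
Q_in = 2688.5820 kJ/kg
eta = 0.4059 = 40.5928%

eta = 40.5928%


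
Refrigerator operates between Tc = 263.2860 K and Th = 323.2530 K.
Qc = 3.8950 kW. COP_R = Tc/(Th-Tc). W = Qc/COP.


COP = 263.2860 / 59.9670 = 4.3905
W = 3.8950 / 4.3905 = 0.8871 kW

COP = 4.3905, W = 0.8871 kW


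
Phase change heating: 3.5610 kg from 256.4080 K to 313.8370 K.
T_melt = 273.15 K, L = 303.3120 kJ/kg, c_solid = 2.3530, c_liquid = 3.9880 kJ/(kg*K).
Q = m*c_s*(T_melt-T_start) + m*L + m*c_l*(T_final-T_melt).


Q1 (sensible, solid) = 3.5610 * 2.3530 * 16.7420 = 140.2818 kJ
Q2 (latent) = 3.5610 * 303.3120 = 1080.0940 kJ
Q3 (sensible, liquid) = 3.5610 * 3.9880 * 40.6870 = 577.8070 kJ
Q_total = 1798.1828 kJ

1798.1828 kJ


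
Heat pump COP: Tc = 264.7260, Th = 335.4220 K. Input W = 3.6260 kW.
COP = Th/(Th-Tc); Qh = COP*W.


COP = 335.4220 / 70.6960 = 4.7446
Qh = 4.7446 * 3.6260 = 17.2038 kW

COP = 4.7446, Qh = 17.2038 kW


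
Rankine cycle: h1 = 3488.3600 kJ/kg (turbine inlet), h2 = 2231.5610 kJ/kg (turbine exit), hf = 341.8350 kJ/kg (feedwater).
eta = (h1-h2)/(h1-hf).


W = 1256.7990 kJ/kg
Q_in = 3146.5250 kJ/kg
eta = 0.3994 = 39.9424%

eta = 39.9424%


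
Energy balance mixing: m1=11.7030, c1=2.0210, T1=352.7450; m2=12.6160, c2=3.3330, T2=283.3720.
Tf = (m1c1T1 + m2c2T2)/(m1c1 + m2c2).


num = 20258.5866
den = 65.7009
Tf = 308.3457 K

308.3457 K


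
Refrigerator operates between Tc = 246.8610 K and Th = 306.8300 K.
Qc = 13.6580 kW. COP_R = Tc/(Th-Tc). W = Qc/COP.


COP = 246.8610 / 59.9690 = 4.1165
W = 13.6580 / 4.1165 = 3.3179 kW

COP = 4.1165, W = 3.3179 kW


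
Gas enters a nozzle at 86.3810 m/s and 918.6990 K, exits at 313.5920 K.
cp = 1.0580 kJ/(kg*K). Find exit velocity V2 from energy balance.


dT = 605.1070 K
2*cp*1000*dT = 1280406.4120
V1^2 = 7461.6772
V2 = sqrt(1287868.0892) = 1134.8428 m/s

1134.8428 m/s


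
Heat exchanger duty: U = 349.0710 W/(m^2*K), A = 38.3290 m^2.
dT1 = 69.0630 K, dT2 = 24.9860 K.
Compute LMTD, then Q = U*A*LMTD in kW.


LMTD = 43.3529 K
Q = 349.0710 * 38.3290 * 43.3529 = 580041.3884 W = 580.0414 kW

580.0414 kW


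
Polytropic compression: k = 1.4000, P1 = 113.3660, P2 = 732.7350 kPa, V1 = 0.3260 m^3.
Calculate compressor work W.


(k-1)/k = 0.2857
(P2/P1)^exp = 1.7044
W = 3.5000 * 113.3660 * 0.3260 * (1.7044 - 1) = 91.1093 kJ

91.1093 kJ


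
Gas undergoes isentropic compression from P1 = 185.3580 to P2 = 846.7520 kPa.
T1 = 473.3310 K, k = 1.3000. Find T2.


(k-1)/k = 0.2308
(P2/P1)^exp = 1.4199
T2 = 473.3310 * 1.4199 = 672.0689 K

672.0689 K


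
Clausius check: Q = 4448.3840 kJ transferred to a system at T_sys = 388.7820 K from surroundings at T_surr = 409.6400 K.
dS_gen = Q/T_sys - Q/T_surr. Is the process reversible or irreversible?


dS_sys = 4448.3840/388.7820 = 11.4418 kJ/K
dS_surr = -4448.3840/409.6400 = -10.8593 kJ/K
dS_gen = 11.4418 - 10.8593 = 0.5826 kJ/K (irreversible)

dS_gen = 0.5826 kJ/K, irreversible


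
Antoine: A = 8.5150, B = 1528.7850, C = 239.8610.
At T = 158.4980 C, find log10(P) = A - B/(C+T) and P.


C+T = 398.3590
B/(C+T) = 3.8377
log10(P) = 8.5150 - 3.8377 = 4.6773
P = 10^4.6773 = 47565.6360 mmHg

47565.6360 mmHg


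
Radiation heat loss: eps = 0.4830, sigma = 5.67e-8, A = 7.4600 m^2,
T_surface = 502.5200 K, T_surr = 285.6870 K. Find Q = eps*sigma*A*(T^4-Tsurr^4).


T^4 = 6.3770e+10
Tsurr^4 = 6.6613e+09
Q = 0.4830 * 5.67e-8 * 7.4600 * 5.7108e+10 = 11667.2254 W

11667.2254 W


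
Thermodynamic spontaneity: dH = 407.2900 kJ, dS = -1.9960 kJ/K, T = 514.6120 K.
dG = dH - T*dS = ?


T*dS = 514.6120 * -1.9960 = -1027.1656 kJ
dG = 407.2900 + 1027.1656 = 1434.4556 kJ (non-spontaneous)

dG = 1434.4556 kJ, non-spontaneous


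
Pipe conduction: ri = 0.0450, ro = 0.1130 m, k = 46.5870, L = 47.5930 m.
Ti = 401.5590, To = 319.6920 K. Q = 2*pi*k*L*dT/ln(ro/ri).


dT = 81.8670 K
ln(ro/ri) = 0.9207
Q = 2*pi*46.5870*47.5930*81.8670 / 0.9207 = 1238700.9755 W

1238700.9755 W


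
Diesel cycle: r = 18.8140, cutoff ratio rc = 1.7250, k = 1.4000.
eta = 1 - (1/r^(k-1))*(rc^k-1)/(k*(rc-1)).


r^(k-1) = 3.2344
rc^k = 2.1454
eta = 0.6511 = 65.1107%

65.1107%


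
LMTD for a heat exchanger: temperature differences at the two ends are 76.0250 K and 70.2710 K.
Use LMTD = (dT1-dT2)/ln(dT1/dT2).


dT1/dT2 = 1.0819
ln(dT1/dT2) = 0.0787
LMTD = 5.7540 / 0.0787 = 73.1103 K

73.1103 K


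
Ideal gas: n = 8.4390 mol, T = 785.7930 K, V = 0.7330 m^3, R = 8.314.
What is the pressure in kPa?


P = nRT/V = 8.4390 * 8.314 * 785.7930 / 0.7330
= 55132.6875 / 0.7330 = 75215.1261 Pa = 75.2151 kPa

75.2151 kPa


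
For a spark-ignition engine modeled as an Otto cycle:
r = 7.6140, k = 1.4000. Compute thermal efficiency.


r^(k-1) = 2.2524
eta = 1 - 1/2.2524 = 0.5560 = 55.6029%

55.6029%


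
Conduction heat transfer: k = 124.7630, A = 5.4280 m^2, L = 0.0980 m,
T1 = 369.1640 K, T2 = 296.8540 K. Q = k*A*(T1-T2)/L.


dT = 72.3100 K
Q = 124.7630 * 5.4280 * 72.3100 / 0.0980 = 499686.8654 W

499686.8654 W


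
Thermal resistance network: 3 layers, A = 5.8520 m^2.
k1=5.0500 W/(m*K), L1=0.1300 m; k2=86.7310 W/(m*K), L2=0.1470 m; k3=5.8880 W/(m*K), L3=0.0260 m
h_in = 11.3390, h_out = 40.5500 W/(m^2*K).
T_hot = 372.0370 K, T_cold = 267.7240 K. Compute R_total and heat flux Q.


R_conv_in = 1/(11.3390*5.8520) = 0.0151
R_1 = 0.1300/(5.0500*5.8520) = 0.0044
R_2 = 0.1470/(86.7310*5.8520) = 0.0003
R_3 = 0.0260/(5.8880*5.8520) = 0.0008
R_conv_out = 1/(40.5500*5.8520) = 0.0042
R_total = 0.0247 K/W
Q = 104.3130 / 0.0247 = 4218.5013 W

R_total = 0.0247 K/W, Q = 4218.5013 W


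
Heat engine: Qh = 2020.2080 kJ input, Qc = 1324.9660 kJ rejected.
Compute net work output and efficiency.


W = 2020.2080 - 1324.9660 = 695.2420 kJ
eta = 695.2420 / 2020.2080 = 0.3441 = 34.4144%

W = 695.2420 kJ, eta = 34.4144%


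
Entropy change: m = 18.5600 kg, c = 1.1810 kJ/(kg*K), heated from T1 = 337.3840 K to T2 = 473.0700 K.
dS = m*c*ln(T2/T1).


T2/T1 = 1.4022
ln(T2/T1) = 0.3380
dS = 18.5600 * 1.1810 * 0.3380 = 7.4092 kJ/K

7.4092 kJ/K


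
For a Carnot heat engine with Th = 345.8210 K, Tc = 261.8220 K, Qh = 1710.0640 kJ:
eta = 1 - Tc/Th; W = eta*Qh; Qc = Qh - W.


eta = 1 - 261.8220/345.8210 = 0.2429
W = 0.2429 * 1710.0640 = 415.3700 kJ
Qc = 1710.0640 - 415.3700 = 1294.6940 kJ

eta = 24.2897%, W = 415.3700 kJ, Qc = 1294.6940 kJ


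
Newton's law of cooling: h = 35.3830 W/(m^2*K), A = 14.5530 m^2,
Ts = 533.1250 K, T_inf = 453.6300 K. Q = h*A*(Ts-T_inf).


dT = 79.4950 K
Q = 35.3830 * 14.5530 * 79.4950 = 40934.2649 W

40934.2649 W


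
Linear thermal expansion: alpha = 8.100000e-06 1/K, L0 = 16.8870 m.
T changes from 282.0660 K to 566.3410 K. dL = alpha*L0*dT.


dT = 284.2750 K
dL = 8.100000e-06 * 16.8870 * 284.2750 = 0.038884 m
L_final = 16.925884 m

dL = 0.038884 m


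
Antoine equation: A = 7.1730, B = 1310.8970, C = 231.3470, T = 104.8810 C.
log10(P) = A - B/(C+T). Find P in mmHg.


C+T = 336.2280
B/(C+T) = 3.8988
log10(P) = 7.1730 - 3.8988 = 3.2742
P = 10^3.2742 = 1880.0373 mmHg

1880.0373 mmHg


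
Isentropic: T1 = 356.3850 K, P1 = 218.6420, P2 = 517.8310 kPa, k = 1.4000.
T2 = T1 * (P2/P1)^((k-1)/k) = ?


(k-1)/k = 0.2857
(P2/P1)^exp = 1.2793
T2 = 356.3850 * 1.2793 = 455.9386 K

455.9386 K


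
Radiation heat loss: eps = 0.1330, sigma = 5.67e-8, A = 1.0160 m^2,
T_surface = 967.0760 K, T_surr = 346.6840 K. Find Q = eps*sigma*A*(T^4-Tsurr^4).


T^4 = 8.7467e+11
Tsurr^4 = 1.4446e+10
Q = 0.1330 * 5.67e-8 * 1.0160 * 8.6022e+11 = 6590.8030 W

6590.8030 W


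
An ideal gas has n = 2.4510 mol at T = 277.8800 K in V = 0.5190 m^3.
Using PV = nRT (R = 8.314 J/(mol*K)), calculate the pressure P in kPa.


P = nRT/V = 2.4510 * 8.314 * 277.8800 / 0.5190
= 5662.5314 / 0.5190 = 10910.4651 Pa = 10.9105 kPa

10.9105 kPa


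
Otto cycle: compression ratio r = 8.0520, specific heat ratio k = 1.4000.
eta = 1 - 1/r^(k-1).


r^(k-1) = 2.3034
eta = 1 - 1/2.3034 = 0.5659 = 56.5851%

56.5851%


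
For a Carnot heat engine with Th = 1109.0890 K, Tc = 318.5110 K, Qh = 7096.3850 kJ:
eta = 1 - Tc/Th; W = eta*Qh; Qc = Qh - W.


eta = 1 - 318.5110/1109.0890 = 0.7128
W = 0.7128 * 7096.3850 = 5058.4271 kJ
Qc = 7096.3850 - 5058.4271 = 2037.9579 kJ

eta = 71.2817%, W = 5058.4271 kJ, Qc = 2037.9579 kJ
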